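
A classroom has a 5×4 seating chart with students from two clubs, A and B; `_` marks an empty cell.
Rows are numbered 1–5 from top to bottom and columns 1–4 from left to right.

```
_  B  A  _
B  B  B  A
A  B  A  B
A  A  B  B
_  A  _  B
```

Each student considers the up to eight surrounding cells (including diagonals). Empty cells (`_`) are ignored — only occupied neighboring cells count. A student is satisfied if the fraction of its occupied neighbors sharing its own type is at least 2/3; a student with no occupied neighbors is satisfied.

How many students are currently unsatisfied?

9

(1,2)B 3/4 ok
(1,3)A 1/4 unhappy
(2,1)B 3/4 ok
(2,2)B 4/7 unhappy
(2,3)B 4/7 unhappy
(2,4)A 2/4 unhappy
(3,1)A 2/5 unhappy
(3,2)B 4/8 unhappy
(3,3)A 2/8 unhappy
(3,4)B 3/5 unhappy
(4,1)A 3/4 ok
(4,2)A 4/6 ok
(4,3)B 4/7 unhappy
(4,4)B 3/4 ok
(5,2)A 2/3 ok
(5,4)B 2/2 ok
Unsatisfied: (1,3), (2,2), (2,3), (2,4), (3,1), (3,2), (3,3), (3,4), (4,3) — 9 in total.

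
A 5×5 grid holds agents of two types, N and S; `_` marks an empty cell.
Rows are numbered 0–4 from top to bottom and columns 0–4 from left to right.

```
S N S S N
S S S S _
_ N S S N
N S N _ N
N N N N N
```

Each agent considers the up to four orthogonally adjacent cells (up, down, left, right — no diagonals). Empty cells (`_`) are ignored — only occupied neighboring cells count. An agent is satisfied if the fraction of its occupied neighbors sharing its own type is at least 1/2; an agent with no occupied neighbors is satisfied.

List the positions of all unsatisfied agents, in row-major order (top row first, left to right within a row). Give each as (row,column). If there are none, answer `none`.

(0,1), (0,4), (2,1), (3,1), (3,2)

(0,0)S 1/2 satisfied
(0,1)N 0/3 not
(0,2)S 2/3 satisfied
(0,3)S 2/3 satisfied
(0,4)N 0/1 not
(1,0)S 2/2 satisfied
(1,1)S 2/4 satisfied
(1,2)S 4/4 satisfied
(1,3)S 3/3 satisfied
(2,1)N 0/3 not
(2,2)S 2/4 satisfied
(2,3)S 2/3 satisfied
(2,4)N 1/2 satisfied
(3,0)N 1/2 satisfied
(3,1)S 0/4 not
(3,2)N 1/3 not
(3,4)N 2/2 satisfied
(4,0)N 2/2 satisfied
(4,1)N 2/3 satisfied
(4,2)N 3/3 satisfied
(4,3)N 2/2 satisfied
(4,4)N 2/2 satisfied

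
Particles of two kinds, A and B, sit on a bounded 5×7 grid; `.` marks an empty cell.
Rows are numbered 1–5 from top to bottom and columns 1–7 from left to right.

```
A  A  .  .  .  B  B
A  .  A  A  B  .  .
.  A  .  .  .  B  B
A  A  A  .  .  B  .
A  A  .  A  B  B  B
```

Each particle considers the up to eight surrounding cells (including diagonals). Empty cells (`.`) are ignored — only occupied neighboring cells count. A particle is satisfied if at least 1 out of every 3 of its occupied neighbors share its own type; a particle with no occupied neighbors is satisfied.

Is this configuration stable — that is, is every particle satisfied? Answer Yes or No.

(1,1)A 2/2 satisfied
(1,2)A 3/3 satisfied
(1,6)B 2/2 satisfied
(1,7)B 1/1 satisfied
(2,1)A 3/3 satisfied
(2,3)A 3/3 satisfied
(2,4)A 1/2 satisfied
(2,5)B 2/3 satisfied
(3,2)A 5/5 satisfied
(3,6)B 3/3 satisfied
(3,7)B 2/2 satisfied
(4,1)A 4/4 satisfied
(4,2)A 5/5 satisfied
(4,3)A 4/4 satisfied
(4,6)B 5/5 satisfied
(5,1)A 3/3 satisfied
(5,2)A 4/4 satisfied
(5,4)A 1/2 satisfied
(5,5)B 2/3 satisfied
(5,6)B 3/3 satisfied
(5,7)B 2/2 satisfied
All meet the threshold, so the configuration is stable.

Yes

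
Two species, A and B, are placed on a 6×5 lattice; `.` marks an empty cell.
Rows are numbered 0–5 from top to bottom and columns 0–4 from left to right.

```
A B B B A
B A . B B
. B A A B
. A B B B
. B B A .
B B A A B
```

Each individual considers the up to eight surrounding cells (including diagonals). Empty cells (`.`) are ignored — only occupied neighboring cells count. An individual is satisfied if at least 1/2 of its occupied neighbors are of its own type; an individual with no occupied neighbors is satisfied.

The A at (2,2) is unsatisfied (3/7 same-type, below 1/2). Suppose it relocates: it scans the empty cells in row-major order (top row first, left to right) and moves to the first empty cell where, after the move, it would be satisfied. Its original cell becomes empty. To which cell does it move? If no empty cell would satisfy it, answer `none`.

Vacating (2,2). Empty cells in order:
  (1,2): 2/7 same-type → still unsatisfied.
  (2,0): 2/4 same-type → satisfied — stop here.

(2,0)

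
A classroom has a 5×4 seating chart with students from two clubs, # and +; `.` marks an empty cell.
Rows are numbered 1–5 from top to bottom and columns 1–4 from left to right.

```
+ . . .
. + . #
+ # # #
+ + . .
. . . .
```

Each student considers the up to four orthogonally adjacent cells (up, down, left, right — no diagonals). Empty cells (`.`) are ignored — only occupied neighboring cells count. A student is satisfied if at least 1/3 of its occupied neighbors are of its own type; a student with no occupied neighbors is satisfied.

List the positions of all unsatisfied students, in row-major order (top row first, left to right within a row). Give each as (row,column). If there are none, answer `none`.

(2,2), (3,2)

(1,1)+ 0/0 ok
(2,2)+ 0/1 unhappy
(2,4)# 1/1 ok
(3,1)+ 1/2 ok
(3,2)# 1/4 unhappy
(3,3)# 2/2 ok
(3,4)# 2/2 ok
(4,1)+ 2/2 ok
(4,2)+ 1/2 ok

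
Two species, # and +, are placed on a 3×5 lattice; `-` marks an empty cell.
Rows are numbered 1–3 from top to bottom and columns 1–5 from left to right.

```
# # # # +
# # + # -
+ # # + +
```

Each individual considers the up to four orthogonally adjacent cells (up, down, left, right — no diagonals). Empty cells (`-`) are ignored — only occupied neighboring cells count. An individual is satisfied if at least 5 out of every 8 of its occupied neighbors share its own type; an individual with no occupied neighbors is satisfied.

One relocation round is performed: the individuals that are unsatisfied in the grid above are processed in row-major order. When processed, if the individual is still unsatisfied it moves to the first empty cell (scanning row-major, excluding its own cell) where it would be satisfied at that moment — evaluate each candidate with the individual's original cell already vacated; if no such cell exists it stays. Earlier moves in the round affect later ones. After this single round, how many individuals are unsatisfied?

4

Initially unsatisfied (in order): (1,5), (2,3), (2,4), (3,1), (3,3), (3,4).
  (1,5): no empty cell satisfies it; stays.
  (2,3) → (2,5).
  (2,4) → (2,3).
  (3,1): no empty cell satisfies it; stays.
  (3,3): now satisfied by earlier moves; stays.
  (3,4): no empty cell satisfies it; stays.
Resulting grid:
# # # # +
# # # - +
+ # # + +
Unsatisfied now: (1,4), (1,5), (3,1), (3,4).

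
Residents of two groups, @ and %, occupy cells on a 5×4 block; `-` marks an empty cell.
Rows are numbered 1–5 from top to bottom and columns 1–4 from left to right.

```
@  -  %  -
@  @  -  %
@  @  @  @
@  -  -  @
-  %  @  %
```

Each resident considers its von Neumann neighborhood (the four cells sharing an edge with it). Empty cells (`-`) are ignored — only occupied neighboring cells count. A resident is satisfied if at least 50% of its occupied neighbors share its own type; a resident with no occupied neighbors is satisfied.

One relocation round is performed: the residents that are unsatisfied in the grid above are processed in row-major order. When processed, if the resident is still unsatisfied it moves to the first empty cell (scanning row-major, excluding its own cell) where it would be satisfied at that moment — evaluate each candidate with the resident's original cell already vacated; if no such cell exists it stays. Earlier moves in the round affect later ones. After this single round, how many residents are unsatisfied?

Initially unsatisfied (in order): (2,4), (5,2), (5,3), (5,4).
  (2,4) → (1,4).
  (5,2) → (2,4).
  (5,3) → (1,2).
  (5,4) → (2,3).
Resulting grid:
@ @ % %
@ @ % %
@ @ @ @
@ - - @
- - - -
All satisfied now.

0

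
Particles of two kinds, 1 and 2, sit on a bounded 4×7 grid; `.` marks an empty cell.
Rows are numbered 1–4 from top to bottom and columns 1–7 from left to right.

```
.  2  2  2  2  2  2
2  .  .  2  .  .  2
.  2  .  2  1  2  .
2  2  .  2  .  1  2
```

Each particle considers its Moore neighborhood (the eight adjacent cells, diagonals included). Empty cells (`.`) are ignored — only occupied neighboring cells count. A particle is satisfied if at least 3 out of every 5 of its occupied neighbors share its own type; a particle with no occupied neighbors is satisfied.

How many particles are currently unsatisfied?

Row 1: (1,2)2 2/2 ✓ · (1,3)2 3/3 ✓ · (1,4)2 3/3 ✓ · (1,5)2 3/3 ✓ · (1,6)2 3/3 ✓ · (1,7)2 2/2 ✓
Row 2: (2,1)2 2/2 ✓ · (2,4)2 4/5 ✓ · (2,7)2 3/3 ✓
Row 3: (3,2)2 3/3 ✓ · (3,4)2 2/3 ✓ · (3,5)1 1/5 ✗ · (3,6)2 2/4 ✗
Row 4: (4,1)2 2/2 ✓ · (4,2)2 2/2 ✓ · (4,4)2 1/2 ✗ · (4,6)1 1/3 ✗ · (4,7)2 1/2 ✗
Unsatisfied: (3,5), (3,6), (4,4), (4,6), (4,7) — 5 in total.

5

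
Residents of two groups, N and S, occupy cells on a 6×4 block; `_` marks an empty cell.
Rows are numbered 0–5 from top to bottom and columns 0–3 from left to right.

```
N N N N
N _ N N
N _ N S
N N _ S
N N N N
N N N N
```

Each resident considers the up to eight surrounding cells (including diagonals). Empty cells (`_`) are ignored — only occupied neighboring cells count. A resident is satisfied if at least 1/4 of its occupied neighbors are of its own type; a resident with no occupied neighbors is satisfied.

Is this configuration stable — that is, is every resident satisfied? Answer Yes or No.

Yes

Row 0: (0,0)N 2/2 satisfied · (0,1)N 4/4 satisfied · (0,2)N 4/4 satisfied · (0,3)N 3/3 satisfied
Row 1: (1,0)N 3/3 satisfied · (1,2)N 5/6 satisfied · (1,3)N 4/5 satisfied
Row 2: (2,0)N 3/3 satisfied · (2,2)N 3/5 satisfied · (2,3)S 1/4 satisfied
Row 3: (3,0)N 4/4 satisfied · (3,1)N 6/6 satisfied · (3,3)S 1/4 satisfied
Row 4: (4,0)N 5/5 satisfied · (4,1)N 7/7 satisfied · (4,2)N 6/7 satisfied · (4,3)N 3/4 satisfied
Row 5: (5,0)N 3/3 satisfied · (5,1)N 5/5 satisfied · (5,2)N 5/5 satisfied · (5,3)N 3/3 satisfied
All meet the threshold, so the configuration is stable.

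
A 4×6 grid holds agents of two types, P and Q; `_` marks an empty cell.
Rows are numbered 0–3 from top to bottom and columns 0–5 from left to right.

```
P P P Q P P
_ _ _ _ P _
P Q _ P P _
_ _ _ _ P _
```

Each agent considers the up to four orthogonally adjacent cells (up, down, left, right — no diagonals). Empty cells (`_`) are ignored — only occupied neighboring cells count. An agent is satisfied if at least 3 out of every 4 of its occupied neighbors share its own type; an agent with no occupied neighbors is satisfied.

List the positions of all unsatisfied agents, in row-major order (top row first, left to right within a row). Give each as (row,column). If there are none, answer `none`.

(0,2), (0,3), (0,4), (2,0), (2,1)

Row 0: (0,0)P 1/1 satisfied · (0,1)P 2/2 satisfied · (0,2)P 1/2 not · (0,3)Q 0/2 not · (0,4)P 2/3 not · (0,5)P 1/1 satisfied
Row 1: (1,4)P 2/2 satisfied
Row 2: (2,0)P 0/1 not · (2,1)Q 0/1 not · (2,3)P 1/1 satisfied · (2,4)P 3/3 satisfied
Row 3: (3,4)P 1/1 satisfied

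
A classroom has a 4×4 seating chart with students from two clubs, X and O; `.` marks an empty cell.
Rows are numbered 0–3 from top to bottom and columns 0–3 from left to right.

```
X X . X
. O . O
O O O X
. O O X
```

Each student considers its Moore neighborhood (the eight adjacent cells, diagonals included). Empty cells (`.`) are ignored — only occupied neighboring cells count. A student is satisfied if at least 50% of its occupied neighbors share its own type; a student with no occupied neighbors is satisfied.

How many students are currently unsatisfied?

(0,0)X 1/2 ok
(0,1)X 1/2 ok
(0,3)X 0/1 unhappy
(1,1)O 3/5 ok
(1,3)O 1/3 unhappy
(2,0)O 3/3 ok
(2,1)O 5/5 ok
(2,2)O 5/7 ok
(2,3)X 1/4 unhappy
(3,1)O 4/4 ok
(3,2)O 3/5 ok
(3,3)X 1/3 unhappy
Unsatisfied: (0,3), (1,3), (2,3), (3,3) — 4 in total.

4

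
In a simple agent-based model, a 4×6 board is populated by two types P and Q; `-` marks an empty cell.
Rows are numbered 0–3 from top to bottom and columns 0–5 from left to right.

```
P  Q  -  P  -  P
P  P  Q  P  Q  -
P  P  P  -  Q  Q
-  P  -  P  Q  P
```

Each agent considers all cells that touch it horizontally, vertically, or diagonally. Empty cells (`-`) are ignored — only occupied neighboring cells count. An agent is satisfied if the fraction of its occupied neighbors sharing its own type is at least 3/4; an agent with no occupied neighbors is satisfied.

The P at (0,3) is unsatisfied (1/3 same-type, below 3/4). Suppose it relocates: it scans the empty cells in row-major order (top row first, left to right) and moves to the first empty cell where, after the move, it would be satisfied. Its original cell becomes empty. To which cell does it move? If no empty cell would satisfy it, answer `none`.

Vacating (0,3). Empty cells in order:
  (0,2): 2/4 same-type → still unsatisfied.
  (0,4): 2/3 same-type → still unsatisfied.
  (1,5): 1/4 same-type → still unsatisfied.
  (2,3): 3/7 same-type → still unsatisfied.
  (3,0): 3/3 same-type → satisfied — stop here.

(3,0)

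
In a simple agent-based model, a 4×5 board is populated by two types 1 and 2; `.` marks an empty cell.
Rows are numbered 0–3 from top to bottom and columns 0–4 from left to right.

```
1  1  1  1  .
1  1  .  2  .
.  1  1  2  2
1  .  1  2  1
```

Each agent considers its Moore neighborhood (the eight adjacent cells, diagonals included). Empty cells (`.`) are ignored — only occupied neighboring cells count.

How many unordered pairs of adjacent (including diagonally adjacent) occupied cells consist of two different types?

10

Scan each occupied cell's neighbors to the right and below (and the two forward diagonals) so each pair is counted once.
Row 0: 1(0,0)–1(0,1)= 1(0,0)–1(1,0)= 1(0,0)–1(1,1)= 1(0,1)–1(0,2)= 1(0,1)–1(1,1)= 1(0,1)–1(1,0)= 1(0,2)–1(0,3)= 1(0,2)–2(1,3)≠ 1(0,2)–1(1,1)= 1(0,3)–2(1,3)≠  → 2/10 unlike.
Row 1: 1(1,0)–1(1,1)= 1(1,0)–1(2,1)= 1(1,1)–1(2,1)= 1(1,1)–1(2,2)= 2(1,3)–2(2,3)= 2(1,3)–2(2,4)= 2(1,3)–1(2,2)≠  → 1/7 unlike.
Row 2: 1(2,1)–1(2,2)= 1(2,1)–1(3,2)= 1(2,1)–1(3,0)= 1(2,2)–2(2,3)≠ 1(2,2)–1(3,2)= 1(2,2)–2(3,3)≠ 2(2,3)–2(2,4)= 2(2,3)–2(3,3)= 2(2,3)–1(3,4)≠ 2(2,3)–1(3,2)≠ 2(2,4)–1(3,4)≠ 2(2,4)–2(3,3)=  → 5/12 unlike.
Row 3: 1(3,2)–2(3,3)≠ 2(3,3)–1(3,4)≠  → 2/2 unlike.
Total adjacent occupied pairs: 31; unlike-type pairs: 10.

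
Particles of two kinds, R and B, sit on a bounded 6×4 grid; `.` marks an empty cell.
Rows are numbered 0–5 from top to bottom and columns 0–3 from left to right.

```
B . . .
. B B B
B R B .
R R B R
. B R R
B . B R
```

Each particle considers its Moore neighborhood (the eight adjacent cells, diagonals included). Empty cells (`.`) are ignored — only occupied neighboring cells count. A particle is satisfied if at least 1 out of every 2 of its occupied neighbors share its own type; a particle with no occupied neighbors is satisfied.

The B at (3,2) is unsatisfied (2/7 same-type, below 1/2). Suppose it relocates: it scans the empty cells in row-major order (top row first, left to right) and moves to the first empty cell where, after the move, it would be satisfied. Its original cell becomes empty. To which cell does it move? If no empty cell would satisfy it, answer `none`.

Vacating (3,2). Empty cells in order:
  (0,1): 3/3 same-type → satisfied — stop here.

(0,1)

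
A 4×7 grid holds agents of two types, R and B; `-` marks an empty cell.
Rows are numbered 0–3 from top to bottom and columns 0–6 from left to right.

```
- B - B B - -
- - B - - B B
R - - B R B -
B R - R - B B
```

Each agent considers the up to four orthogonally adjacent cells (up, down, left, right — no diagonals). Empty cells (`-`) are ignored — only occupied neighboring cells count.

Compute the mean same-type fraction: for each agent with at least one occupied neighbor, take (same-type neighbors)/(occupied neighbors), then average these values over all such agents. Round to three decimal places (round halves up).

0.513

Row 0: (0,1)B — no occupied neighbors · (0,3)B 1/1 · (0,4)B 1/1
Row 1: (1,2)B — no occupied neighbors · (1,5)B 2/2 · (1,6)B 1/1
Row 2: (2,0)R 0/1 · (2,3)B 0/2 · (2,4)R 0/2 · (2,5)B 2/3
Row 3: (3,0)B 0/2 · (3,1)R 0/1 · (3,3)R 0/1 · (3,5)B 2/2 · (3,6)B 1/1
Sum over 13 agents: 1/1 + 1/1 + 2/2 + 1/1 + 0/1 + 0/2 + 0/2 + 2/3 + 0/2 + 0/1 + 0/1 + 2/2 + 1/1 = 20/3; mean = 20/3 ÷ 13 = 20/39 = 0.512820… → 0.513.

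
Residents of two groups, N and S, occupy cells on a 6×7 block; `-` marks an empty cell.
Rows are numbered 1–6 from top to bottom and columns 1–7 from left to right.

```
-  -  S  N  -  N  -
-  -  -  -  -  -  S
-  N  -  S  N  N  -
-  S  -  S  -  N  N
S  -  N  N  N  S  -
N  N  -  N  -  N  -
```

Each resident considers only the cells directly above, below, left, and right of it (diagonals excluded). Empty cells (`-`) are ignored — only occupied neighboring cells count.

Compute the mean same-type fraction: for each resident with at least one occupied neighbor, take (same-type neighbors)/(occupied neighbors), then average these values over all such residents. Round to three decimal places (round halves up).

0.469

(1,3)S 0/1
(1,4)N 0/1
(1,6)N — no occupied neighbors
(2,7)S — no occupied neighbors
(3,2)N 0/1
(3,4)S 1/2
(3,5)N 1/2
(3,6)N 2/2
(4,2)S 0/1
(4,4)S 1/2
(4,6)N 2/3
(4,7)N 1/1
(5,1)S 0/1
(5,3)N 1/1
(5,4)N 3/4
(5,5)N 1/2
(5,6)S 0/3
(6,1)N 1/2
(6,2)N 1/1
(6,4)N 1/1
(6,6)N 0/1
Sum over 19 residents: 0/1 + 0/1 + 0/1 + 1/2 + 1/2 + 2/2 + 0/1 + 1/2 + 2/3 + 1/1 + 0/1 + 1/1 + 3/4 + 1/2 + 0/3 + 1/2 + 1/1 + 1/1 + 0/1 = 107/12; mean = 107/12 ÷ 19 = 107/228 = 0.469298… → 0.469.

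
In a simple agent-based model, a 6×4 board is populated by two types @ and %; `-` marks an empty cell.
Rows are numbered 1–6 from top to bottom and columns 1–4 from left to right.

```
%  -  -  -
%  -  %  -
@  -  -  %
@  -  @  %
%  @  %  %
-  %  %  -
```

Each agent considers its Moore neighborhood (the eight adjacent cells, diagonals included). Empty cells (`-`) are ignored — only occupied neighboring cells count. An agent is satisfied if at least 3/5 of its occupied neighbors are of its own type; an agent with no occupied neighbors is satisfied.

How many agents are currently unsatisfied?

5

Row 1: (1,1)% 1/1 ok
Row 2: (2,1)% 1/2 unhappy · (2,3)% 1/1 ok
Row 3: (3,1)@ 1/2 unhappy · (3,4)% 2/3 ok
Row 4: (4,1)@ 2/3 ok · (4,3)@ 1/5 unhappy · (4,4)% 3/4 ok
Row 5: (5,1)% 1/3 unhappy · (5,2)@ 2/6 unhappy · (5,3)% 4/6 ok · (5,4)% 3/4 ok
Row 6: (6,2)% 3/4 ok · (6,3)% 3/4 ok
Unsatisfied: (2,1), (3,1), (4,3), (5,1), (5,2) — 5 in total.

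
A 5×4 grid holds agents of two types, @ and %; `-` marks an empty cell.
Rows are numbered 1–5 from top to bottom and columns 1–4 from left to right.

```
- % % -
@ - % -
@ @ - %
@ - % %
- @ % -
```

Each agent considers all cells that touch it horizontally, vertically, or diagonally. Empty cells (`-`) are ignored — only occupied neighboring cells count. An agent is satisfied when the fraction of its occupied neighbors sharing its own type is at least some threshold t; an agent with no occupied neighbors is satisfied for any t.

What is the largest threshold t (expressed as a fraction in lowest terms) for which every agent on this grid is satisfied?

1/3

(1,2)% 2/3
(1,3)% 2/2
(2,1)@ 2/3
(2,3)% 3/4
(3,1)@ 3/3
(3,2)@ 3/5
(3,4)% 3/3
(4,1)@ 3/3
(4,3)% 3/5
(4,4)% 3/3
(5,2)@ 1/3
(5,3)% 2/3
The smallest same-type fraction is 1/3 at (5,2), which reduces to 1/3. Any threshold above that leaves this agent unsatisfied.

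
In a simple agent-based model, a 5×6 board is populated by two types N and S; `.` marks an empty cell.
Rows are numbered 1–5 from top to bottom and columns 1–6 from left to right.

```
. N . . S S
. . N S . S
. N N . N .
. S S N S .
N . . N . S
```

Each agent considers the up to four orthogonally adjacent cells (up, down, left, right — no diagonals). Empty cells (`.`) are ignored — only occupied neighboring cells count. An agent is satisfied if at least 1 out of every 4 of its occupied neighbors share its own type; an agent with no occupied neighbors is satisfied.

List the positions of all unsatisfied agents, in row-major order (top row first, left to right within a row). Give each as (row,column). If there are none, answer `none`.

(2,4), (3,5), (4,5)

Row 1: (1,2)N 0/0 satisfied · (1,5)S 1/1 satisfied · (1,6)S 2/2 satisfied
Row 2: (2,3)N 1/2 satisfied · (2,4)S 0/1 not · (2,6)S 1/1 satisfied
Row 3: (3,2)N 1/2 satisfied · (3,3)N 2/3 satisfied · (3,5)N 0/1 not
Row 4: (4,2)S 1/2 satisfied · (4,3)S 1/3 satisfied · (4,4)N 1/3 satisfied · (4,5)S 0/2 not
Row 5: (5,1)N 0/0 satisfied · (5,4)N 1/1 satisfied · (5,6)S 0/0 satisfied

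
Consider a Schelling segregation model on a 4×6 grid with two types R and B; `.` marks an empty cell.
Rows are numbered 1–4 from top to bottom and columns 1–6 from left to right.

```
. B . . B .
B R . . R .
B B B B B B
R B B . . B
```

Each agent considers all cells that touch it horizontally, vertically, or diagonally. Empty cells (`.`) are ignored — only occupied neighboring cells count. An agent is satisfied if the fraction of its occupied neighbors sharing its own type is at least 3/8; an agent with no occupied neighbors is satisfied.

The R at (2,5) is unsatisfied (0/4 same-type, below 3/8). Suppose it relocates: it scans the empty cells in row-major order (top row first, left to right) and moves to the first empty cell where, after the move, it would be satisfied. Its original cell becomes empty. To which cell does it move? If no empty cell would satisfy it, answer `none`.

Vacating (2,5). Empty cells in order:
  (1,1): 1/3 same-type → still unsatisfied.
  (1,3): 1/2 same-type → satisfied — stop here.

(1,3)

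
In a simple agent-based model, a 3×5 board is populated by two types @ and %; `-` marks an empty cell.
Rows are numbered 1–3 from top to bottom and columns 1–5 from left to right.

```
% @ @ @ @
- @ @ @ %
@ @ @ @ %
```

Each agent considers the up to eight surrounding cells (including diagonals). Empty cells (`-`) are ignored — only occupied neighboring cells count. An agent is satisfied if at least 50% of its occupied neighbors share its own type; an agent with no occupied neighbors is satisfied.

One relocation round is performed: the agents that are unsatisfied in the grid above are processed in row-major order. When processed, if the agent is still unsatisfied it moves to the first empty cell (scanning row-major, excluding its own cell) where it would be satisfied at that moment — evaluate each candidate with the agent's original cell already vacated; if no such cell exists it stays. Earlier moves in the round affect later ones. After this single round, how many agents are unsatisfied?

3

Initially unsatisfied (in order): (1,1), (2,5), (3,5).
  (1,1): no empty cell satisfies it; stays.
  (2,5): no empty cell satisfies it; stays.
  (3,5): no empty cell satisfies it; stays.
Resulting grid:
% @ @ @ @
- @ @ @ %
@ @ @ @ %
Unsatisfied now: (1,1), (2,5), (3,5).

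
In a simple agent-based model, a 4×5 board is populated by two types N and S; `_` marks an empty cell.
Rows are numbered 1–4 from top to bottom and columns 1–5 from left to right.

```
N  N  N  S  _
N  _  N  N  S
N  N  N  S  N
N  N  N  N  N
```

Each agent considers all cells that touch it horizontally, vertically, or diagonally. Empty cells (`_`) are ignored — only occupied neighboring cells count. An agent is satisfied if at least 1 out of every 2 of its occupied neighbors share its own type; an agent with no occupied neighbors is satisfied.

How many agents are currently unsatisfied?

Row 1: (1,1)N 2/2 ✓ · (1,2)N 4/4 ✓ · (1,3)N 3/4 ✓ · (1,4)S 1/4 ✗
Row 2: (2,1)N 4/4 ✓ · (2,3)N 5/7 ✓ · (2,4)N 4/7 ✓ · (2,5)S 2/4 ✓
Row 3: (3,1)N 4/4 ✓ · (3,2)N 7/7 ✓ · (3,3)N 6/7 ✓ · (3,4)S 1/8 ✗ · (3,5)N 3/5 ✓
Row 4: (4,1)N 3/3 ✓ · (4,2)N 5/5 ✓ · (4,3)N 4/5 ✓ · (4,4)N 4/5 ✓ · (4,5)N 2/3 ✓
Unsatisfied: (1,4), (3,4) — 2 in total.

2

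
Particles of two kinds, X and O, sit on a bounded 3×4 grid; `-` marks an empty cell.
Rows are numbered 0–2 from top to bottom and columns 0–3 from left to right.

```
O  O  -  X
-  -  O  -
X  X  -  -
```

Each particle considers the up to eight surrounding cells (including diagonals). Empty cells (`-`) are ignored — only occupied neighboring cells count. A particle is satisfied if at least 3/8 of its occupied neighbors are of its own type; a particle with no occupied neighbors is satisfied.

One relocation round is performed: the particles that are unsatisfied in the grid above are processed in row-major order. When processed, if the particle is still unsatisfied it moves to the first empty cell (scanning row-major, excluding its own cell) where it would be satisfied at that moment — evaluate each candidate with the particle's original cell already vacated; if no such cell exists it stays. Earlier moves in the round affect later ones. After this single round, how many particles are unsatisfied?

Initially unsatisfied (in order): (0,3), (1,2).
  (0,3) → (1,0).
  (1,2): now satisfied by earlier moves; stays.
Resulting grid:
O O - -
X - O -
X X - -
All satisfied now.

0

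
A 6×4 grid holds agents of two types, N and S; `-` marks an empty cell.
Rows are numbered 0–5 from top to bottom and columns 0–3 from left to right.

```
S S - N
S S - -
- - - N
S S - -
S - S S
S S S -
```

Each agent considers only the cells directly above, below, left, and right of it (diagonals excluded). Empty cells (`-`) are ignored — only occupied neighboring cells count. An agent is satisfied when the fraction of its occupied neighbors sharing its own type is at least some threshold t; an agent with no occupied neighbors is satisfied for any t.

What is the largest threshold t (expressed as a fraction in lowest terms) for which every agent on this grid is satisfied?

(0,0)S 2/2
(0,1)S 2/2
(0,3)N — no occupied neighbors
(1,0)S 2/2
(1,1)S 2/2
(2,3)N — no occupied neighbors
(3,0)S 2/2
(3,1)S 1/1
(4,0)S 2/2
(4,2)S 2/2
(4,3)S 1/1
(5,0)S 2/2
(5,1)S 2/2
(5,2)S 2/2
The smallest same-type fraction is 2/2 at (0,0), which reduces to 1/1. Any threshold above that leaves this agent unsatisfied.

1/1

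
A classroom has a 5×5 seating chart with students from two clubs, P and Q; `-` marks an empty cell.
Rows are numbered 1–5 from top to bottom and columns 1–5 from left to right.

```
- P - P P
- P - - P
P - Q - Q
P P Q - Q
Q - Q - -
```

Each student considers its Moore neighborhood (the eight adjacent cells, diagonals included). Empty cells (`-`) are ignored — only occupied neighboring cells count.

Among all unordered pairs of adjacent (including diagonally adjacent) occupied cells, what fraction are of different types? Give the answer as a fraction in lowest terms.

7/18

Scan each occupied cell's neighbors to the right and below (and the two forward diagonals) so each pair is counted once.
From row 1: 0 unlike of 4 pairs (running 0/4).
From row 2: 2 unlike of 3 pairs (running 2/7).
From row 3: 1 unlike of 5 pairs (running 3/12).
From row 4: 4 unlike of 6 pairs (running 7/18).
Total adjacent occupied pairs: 18; unlike-type pairs: 7.
7/18 is already in lowest terms.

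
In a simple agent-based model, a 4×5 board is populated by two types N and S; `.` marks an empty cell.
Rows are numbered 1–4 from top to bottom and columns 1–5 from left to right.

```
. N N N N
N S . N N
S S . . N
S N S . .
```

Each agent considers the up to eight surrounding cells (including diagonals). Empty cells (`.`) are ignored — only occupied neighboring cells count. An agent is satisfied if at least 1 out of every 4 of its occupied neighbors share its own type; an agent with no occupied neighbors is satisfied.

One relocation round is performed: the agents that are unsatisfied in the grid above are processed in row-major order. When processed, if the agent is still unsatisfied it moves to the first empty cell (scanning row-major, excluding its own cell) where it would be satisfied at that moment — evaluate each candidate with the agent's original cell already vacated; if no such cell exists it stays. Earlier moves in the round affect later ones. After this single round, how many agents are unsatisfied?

0

Initially unsatisfied (in order): (4,2).
  (4,2) → (1,1).
Resulting grid:
N N N N N
N S . N N
S S . . N
S . S . .
All satisfied now.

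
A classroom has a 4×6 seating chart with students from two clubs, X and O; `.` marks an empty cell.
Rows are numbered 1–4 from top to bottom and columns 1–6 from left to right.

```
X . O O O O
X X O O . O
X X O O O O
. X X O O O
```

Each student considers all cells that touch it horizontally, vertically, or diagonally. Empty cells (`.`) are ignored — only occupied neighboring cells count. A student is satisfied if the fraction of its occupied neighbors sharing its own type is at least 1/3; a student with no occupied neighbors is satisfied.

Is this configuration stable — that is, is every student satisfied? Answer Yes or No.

Yes

Row 1: (1,1)X 2/2 ✓ · (1,3)O 3/4 ✓ · (1,4)O 4/4 ✓ · (1,5)O 4/4 ✓ · (1,6)O 2/2 ✓
Row 2: (2,1)X 4/4 ✓ · (2,2)X 4/7 ✓ · (2,3)O 5/7 ✓ · (2,4)O 7/7 ✓ · (2,6)O 4/4 ✓
Row 3: (3,1)X 4/4 ✓ · (3,2)X 5/7 ✓ · (3,3)O 4/8 ✓ · (3,4)O 6/7 ✓ · (3,5)O 7/7 ✓ · (3,6)O 4/4 ✓
Row 4: (4,2)X 3/4 ✓ · (4,3)X 2/5 ✓ · (4,4)O 4/5 ✓ · (4,5)O 5/5 ✓ · (4,6)O 3/3 ✓
All meet the threshold, so the configuration is stable.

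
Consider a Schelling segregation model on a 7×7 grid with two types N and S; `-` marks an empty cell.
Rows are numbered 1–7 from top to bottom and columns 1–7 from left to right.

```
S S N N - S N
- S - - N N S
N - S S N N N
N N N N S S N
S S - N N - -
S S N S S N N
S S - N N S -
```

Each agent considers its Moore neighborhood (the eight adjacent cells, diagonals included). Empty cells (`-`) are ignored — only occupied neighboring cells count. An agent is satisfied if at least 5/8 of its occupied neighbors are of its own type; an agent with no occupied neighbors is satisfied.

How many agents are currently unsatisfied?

Row 1: (1,1)S 2/2 ✓ · (1,2)S 2/3 ✓ · (1,3)N 1/3 ✗ · (1,4)N 2/2 ✓ · (1,6)S 1/4 ✗ · (1,7)N 1/3 ✗
Row 2: (2,2)S 3/5 ✗ · (2,5)N 4/6 ✓ · (2,6)N 5/7 ✓ · (2,7)S 1/5 ✗
Row 3: (3,1)N 2/3 ✓ · (3,3)S 2/5 ✗ · (3,4)S 2/6 ✗ · (3,5)N 4/7 ✗ · (3,6)N 5/8 ✓ · (3,7)N 3/5 ✗
Row 4: (4,1)N 2/4 ✗ · (4,2)N 3/6 ✗ · (4,3)N 3/6 ✗ · (4,4)N 4/7 ✗ · (4,5)S 2/7 ✗ · (4,6)S 1/6 ✗ · (4,7)N 2/3 ✓
Row 5: (5,1)S 3/5 ✗ · (5,2)S 3/7 ✗ · (5,4)N 4/7 ✗ · (5,5)N 3/7 ✗
Row 6: (6,1)S 5/5 ✓ · (6,2)S 5/6 ✓ · (6,3)N 2/6 ✗ · (6,4)S 1/6 ✗ · (6,5)S 2/7 ✗ · (6,6)N 3/5 ✗ · (6,7)N 1/2 ✗
Row 7: (7,1)S 3/3 ✓ · (7,2)S 3/4 ✓ · (7,4)N 2/4 ✗ · (7,5)N 2/5 ✗ · (7,6)S 1/4 ✗
Unsatisfied: (1,3), (1,6), (1,7), (2,2), (2,7), (3,3), (3,4), (3,5), (3,7), (4,1), (4,2), (4,3), (4,4), (4,5), (4,6), (5,1), (5,2), (5,4), (5,5), (6,3), (6,4), (6,5), (6,6), (6,7), (7,4), (7,5), (7,6) — 27 in total.

27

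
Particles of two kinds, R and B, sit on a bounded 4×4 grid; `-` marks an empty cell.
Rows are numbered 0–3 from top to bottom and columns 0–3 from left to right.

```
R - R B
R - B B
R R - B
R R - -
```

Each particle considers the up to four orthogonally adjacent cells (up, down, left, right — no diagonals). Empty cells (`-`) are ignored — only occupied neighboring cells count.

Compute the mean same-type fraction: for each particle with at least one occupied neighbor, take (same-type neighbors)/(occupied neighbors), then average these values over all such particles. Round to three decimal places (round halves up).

0.818

Row 0: (0,0)R 1/1 · (0,2)R 0/2 · (0,3)B 1/2
Row 1: (1,0)R 2/2 · (1,2)B 1/2 · (1,3)B 3/3
Row 2: (2,0)R 3/3 · (2,1)R 2/2 · (2,3)B 1/1
Row 3: (3,0)R 2/2 · (3,1)R 2/2
Sum over 11 particles: 1/1 + 0/2 + 1/2 + 2/2 + 1/2 + 3/3 + 3/3 + 2/2 + 1/1 + 2/2 + 2/2 = 9; mean = 9 ÷ 11 = 9/11 = 0.818181… → 0.818.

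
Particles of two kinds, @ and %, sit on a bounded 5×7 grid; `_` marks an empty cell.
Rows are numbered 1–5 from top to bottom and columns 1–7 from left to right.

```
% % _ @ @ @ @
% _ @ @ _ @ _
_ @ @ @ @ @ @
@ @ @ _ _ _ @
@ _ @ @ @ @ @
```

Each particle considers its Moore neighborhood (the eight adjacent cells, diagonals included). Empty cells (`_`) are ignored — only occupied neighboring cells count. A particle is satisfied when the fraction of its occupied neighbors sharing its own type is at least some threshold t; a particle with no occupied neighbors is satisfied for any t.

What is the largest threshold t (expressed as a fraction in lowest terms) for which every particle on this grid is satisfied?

(1,1)% 2/2
(1,2)% 2/3
(1,4)@ 3/3
(1,5)@ 4/4
(1,6)@ 3/3
(1,7)@ 2/2
(2,1)% 2/3
(2,3)@ 5/6
(2,4)@ 6/6
(2,6)@ 6/6
(3,2)@ 5/6
(3,3)@ 6/6
(3,4)@ 5/5
(3,5)@ 4/4
(3,6)@ 4/4
(3,7)@ 3/3
(4,1)@ 3/3
(4,2)@ 6/6
(4,3)@ 6/6
(4,7)@ 4/4
(5,1)@ 2/2
(5,3)@ 3/3
(5,4)@ 3/3
(5,5)@ 2/2
(5,6)@ 3/3
(5,7)@ 2/2
The smallest same-type fraction is 2/3 at (1,2), which reduces to 2/3. Any threshold above that leaves this particle unsatisfied.

2/3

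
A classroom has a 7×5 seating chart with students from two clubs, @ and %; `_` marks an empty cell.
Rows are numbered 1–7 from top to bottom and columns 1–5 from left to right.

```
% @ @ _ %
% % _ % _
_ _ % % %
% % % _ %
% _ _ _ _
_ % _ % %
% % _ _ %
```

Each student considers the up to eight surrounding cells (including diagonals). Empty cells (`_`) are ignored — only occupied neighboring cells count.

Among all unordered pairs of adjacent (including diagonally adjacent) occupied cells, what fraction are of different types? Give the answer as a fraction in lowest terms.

Scan each occupied cell's neighbors to the right and below (and the two forward diagonals) so each pair is counted once.
From row 1: 5 unlike of 9 pairs (running 5/9).
From row 2: 0 unlike of 5 pairs (running 5/14).
From row 3: 0 unlike of 7 pairs (running 5/21).
From row 4: 0 unlike of 4 pairs (running 5/25).
From row 5: 0 unlike of 1 pairs (running 5/26).
From row 6: 0 unlike of 5 pairs (running 5/31).
From row 7: 0 unlike of 1 pairs (running 5/32).
Total adjacent occupied pairs: 32; unlike-type pairs: 5.
5/32 is already in lowest terms.

5/32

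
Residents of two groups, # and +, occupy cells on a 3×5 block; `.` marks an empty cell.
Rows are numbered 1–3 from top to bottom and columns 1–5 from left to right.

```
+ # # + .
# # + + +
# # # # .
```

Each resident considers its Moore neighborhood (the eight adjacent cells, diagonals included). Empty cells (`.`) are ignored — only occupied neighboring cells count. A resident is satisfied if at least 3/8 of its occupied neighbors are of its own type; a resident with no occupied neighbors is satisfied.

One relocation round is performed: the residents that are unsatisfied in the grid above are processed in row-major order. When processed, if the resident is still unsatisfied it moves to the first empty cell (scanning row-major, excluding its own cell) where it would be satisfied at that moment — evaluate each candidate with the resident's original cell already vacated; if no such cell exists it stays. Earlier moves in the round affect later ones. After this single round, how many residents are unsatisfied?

0

Initially unsatisfied (in order): (1,1), (2,3), (3,4).
  (1,1) → (1,5).
  (2,3) → (3,5).
  (3,4) → (1,1).
Resulting grid:
# # # + +
# # . + +
# # # . +
All satisfied now.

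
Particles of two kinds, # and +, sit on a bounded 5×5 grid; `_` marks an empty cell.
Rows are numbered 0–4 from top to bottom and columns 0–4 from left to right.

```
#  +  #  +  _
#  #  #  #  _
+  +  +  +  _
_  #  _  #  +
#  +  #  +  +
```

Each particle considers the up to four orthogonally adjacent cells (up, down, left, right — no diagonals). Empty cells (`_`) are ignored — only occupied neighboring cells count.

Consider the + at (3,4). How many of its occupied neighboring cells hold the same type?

Occupied neighbors of (3,4): (4,4)=+, (3,3)=#.
Same type (+): 1 of 2.

1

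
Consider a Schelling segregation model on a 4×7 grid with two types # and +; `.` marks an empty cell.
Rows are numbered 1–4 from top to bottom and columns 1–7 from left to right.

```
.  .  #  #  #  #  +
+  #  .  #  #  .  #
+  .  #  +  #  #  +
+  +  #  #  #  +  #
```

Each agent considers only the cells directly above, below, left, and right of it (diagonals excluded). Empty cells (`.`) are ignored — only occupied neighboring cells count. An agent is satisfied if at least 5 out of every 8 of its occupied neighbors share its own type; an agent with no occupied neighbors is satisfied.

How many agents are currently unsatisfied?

12

(1,3)# 1/1 ✓
(1,4)# 3/3 ✓
(1,5)# 3/3 ✓
(1,6)# 1/2 ✗
(1,7)+ 0/2 ✗
(2,1)+ 1/2 ✗
(2,2)# 0/1 ✗
(2,4)# 2/3 ✓
(2,5)# 3/3 ✓
(2,7)# 0/2 ✗
(3,1)+ 2/2 ✓
(3,3)# 1/2 ✗
(3,4)+ 0/4 ✗
(3,5)# 3/4 ✓
(3,6)# 1/3 ✗
(3,7)+ 0/3 ✗
(4,1)+ 2/2 ✓
(4,2)+ 1/2 ✗
(4,3)# 2/3 ✓
(4,4)# 2/3 ✓
(4,5)# 2/3 ✓
(4,6)+ 0/3 ✗
(4,7)# 0/2 ✗
Unsatisfied: (1,6), (1,7), (2,1), (2,2), (2,7), (3,3), (3,4), (3,6), (3,7), (4,2), (4,6), (4,7) — 12 in total.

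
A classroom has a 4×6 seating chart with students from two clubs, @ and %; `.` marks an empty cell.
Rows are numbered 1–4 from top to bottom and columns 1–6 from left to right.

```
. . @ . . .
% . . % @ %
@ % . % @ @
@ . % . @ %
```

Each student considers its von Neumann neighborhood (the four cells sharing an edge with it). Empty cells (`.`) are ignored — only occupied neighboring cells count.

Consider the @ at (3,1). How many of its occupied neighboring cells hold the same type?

Occupied neighbors of (3,1): (2,1)=%, (4,1)=@, (3,2)=%.
Same type (@): 1 of 3.

1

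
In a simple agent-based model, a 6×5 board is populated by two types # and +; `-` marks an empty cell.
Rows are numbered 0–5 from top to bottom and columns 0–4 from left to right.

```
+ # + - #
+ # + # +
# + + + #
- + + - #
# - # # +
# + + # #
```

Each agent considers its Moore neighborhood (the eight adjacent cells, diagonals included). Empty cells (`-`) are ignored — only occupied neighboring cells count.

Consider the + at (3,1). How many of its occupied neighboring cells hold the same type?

3

Occupied neighbors of (3,1): (2,0)=#, (2,1)=+, (2,2)=+, (3,2)=+, (4,0)=#, (4,2)=#.
Same type (+): 3 of 6.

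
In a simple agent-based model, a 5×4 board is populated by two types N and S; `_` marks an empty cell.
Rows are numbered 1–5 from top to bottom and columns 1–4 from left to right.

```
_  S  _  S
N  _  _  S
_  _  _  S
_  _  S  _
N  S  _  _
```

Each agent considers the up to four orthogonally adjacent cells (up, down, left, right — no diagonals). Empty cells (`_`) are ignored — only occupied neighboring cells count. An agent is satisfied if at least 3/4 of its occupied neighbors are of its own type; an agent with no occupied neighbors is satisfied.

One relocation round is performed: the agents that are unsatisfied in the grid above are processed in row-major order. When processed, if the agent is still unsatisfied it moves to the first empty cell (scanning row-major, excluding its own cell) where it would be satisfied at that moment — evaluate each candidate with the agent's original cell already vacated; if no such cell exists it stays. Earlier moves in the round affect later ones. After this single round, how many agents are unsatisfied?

Initially unsatisfied (in order): (5,1), (5,2).
  (5,1) → (3,1).
  (5,2): now satisfied by earlier moves; stays.
Resulting grid:
_ S _ S
N _ _ S
N _ _ S
_ _ S _
_ S _ _
All satisfied now.

0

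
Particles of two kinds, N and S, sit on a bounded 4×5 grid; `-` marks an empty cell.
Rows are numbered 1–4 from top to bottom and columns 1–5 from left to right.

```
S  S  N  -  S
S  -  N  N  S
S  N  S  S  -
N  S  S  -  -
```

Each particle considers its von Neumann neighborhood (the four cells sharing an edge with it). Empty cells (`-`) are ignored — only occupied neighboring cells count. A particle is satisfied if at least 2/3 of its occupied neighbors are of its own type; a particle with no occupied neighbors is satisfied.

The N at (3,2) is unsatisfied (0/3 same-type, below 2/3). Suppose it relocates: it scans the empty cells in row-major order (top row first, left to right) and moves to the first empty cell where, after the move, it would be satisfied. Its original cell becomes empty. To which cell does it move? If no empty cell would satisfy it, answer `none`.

(1,4)

Vacating (3,2). Empty cells in order:
  (1,4): 2/3 same-type → satisfied — stop here.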